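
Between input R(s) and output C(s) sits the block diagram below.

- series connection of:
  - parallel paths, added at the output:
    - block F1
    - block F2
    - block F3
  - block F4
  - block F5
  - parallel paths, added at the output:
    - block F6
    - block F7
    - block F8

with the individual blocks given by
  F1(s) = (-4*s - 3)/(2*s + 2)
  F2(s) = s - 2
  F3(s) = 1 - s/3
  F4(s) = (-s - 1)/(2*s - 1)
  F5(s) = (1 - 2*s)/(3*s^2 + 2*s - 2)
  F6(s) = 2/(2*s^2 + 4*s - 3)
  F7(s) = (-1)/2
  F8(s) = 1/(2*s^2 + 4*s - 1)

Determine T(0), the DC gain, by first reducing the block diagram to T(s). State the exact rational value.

The answer is -65/24.

Reasoning:
Step 1. parallel reduction of F1, F2, F3: (4*s^2 - 14*s - 15)/(6*s + 6)
Step 2. reduce the parallel group F6, F7, F8: (-4*s^4 - 16*s^3 + 4*s^2 + 40*s - 13)/(8*s^4 + 32*s^3 + 16*s^2 - 32*s + 6)
Step 3. series reduction of (F1+F2+F3), F4, F5, (F6+F7+F8): (-16*s^6 - 8*s^5 + 300*s^4 + 344*s^3 - 672*s^2 - 418*s + 195)/(144*s^6 + 672*s^5 + 576*s^4 - 768*s^3 - 468*s^2 + 456*s - 72)
Step 3 gives the overall T(s). Then T(0) = 195/(-72) = -65/24.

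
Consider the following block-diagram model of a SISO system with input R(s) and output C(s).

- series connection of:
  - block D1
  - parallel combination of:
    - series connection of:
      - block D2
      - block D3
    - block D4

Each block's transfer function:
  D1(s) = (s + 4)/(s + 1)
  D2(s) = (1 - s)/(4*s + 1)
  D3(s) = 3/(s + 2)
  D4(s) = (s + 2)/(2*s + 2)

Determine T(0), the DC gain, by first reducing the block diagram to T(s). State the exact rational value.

1. reduce the series chain D2, D3, giving (3 - 3*s)/(4*s^2 + 9*s + 2)
2. add (D2*D3), D4 (parallel), giving (4*s^3 + 11*s^2 + 20*s + 10)/(8*s^3 + 26*s^2 + 22*s + 4)
3. series reduction of D1, ((D2*D3)+D4), giving (4*s^4 + 27*s^3 + 64*s^2 + 90*s + 40)/(8*s^4 + 34*s^3 + 48*s^2 + 26*s + 4)
DC gain: substitute s = 0 into T(s) from step 3: T(0) = 40/4 = 10.

Therefore the answer is 10.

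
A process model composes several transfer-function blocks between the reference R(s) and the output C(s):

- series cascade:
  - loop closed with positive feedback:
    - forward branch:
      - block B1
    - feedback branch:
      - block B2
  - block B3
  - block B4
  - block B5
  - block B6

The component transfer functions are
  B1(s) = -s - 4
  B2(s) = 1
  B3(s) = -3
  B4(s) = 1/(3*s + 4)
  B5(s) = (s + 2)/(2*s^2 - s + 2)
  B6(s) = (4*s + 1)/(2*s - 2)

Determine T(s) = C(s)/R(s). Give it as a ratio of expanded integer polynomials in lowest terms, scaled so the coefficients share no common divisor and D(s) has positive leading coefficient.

Step 1 - apply the feedback formula to B1, B2; result (-s - 4)/(s + 5)
Step 2 - combine [B1/(1-B1*B2)], B3, B4, B5, B6 in series, giving the overall T(s)

Answer: (12*s^3 + 75*s^2 + 114*s + 24)/(12*s^5 + 58*s^4 - 16*s^3 - 18*s^2 + 44*s - 80)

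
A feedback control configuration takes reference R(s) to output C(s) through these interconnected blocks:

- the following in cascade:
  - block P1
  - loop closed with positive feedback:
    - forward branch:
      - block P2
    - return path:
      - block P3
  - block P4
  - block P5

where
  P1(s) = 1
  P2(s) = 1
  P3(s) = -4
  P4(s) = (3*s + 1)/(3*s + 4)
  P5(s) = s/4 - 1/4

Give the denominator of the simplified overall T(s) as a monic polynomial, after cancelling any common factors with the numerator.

1. feedback reduction of P2, P3, giving 1/5
2. cascade P1, [P2/(1-P2*P3)], P4, P5, giving (3*s^2 - 2*s - 1)/(60*s + 80)
T(s) is the step-2 result (common factors already cancelled). Leading coefficient of the denominator: 60. Divide through by 60 for the monic polynomial.

Answer: s + 4/3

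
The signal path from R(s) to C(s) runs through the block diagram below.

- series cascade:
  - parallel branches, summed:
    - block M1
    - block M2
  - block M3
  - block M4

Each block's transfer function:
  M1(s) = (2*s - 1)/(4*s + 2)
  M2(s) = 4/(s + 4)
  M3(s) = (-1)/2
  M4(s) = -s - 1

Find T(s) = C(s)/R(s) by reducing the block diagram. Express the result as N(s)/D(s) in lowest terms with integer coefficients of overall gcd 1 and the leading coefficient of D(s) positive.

[1] reduce the parallel group M1, M2, giving (2*s^2 + 23*s + 4)/(4*s^2 + 18*s + 8)
[2] multiply (M1+M2), M3, M4 (series): this yields T(s), and no further normalization is needed

Answer: (2*s^3 + 25*s^2 + 27*s + 4)/(8*s^2 + 36*s + 16)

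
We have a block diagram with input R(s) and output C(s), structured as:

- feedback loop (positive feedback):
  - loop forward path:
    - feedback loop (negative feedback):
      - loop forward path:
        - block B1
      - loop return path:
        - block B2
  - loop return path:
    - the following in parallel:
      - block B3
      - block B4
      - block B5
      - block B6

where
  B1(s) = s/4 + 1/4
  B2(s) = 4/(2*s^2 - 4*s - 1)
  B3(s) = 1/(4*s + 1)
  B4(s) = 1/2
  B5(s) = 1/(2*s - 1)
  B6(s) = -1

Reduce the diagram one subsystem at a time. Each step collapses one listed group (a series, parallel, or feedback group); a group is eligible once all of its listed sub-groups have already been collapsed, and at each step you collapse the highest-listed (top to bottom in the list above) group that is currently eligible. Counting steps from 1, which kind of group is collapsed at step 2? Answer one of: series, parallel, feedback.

Step 1 - close the feedback loop around B1, B2
Step 2 - sum the parallel branches B3, B4, B5, B6
Step 3 - apply the feedback formula to [B1/(1+B1*B2)], (B3+B4+B5+B6)
Step 2 collapses a parallel group.

Hence the answer: parallel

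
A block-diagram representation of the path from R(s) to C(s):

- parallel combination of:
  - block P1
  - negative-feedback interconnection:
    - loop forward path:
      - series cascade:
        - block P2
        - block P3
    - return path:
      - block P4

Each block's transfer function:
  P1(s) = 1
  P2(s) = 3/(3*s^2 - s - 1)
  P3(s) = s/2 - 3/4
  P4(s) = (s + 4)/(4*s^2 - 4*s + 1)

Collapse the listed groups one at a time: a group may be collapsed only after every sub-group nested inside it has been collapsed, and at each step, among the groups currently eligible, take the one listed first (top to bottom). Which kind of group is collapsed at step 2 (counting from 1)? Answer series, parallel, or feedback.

Reducing step by step:

[1] multiply P2, P3 (series)
[2] collapse the loop ((P2*P3) forward, P4 return)
[3] reduce the parallel group P1, [(P2*P3)/(1+(P2*P3)*P4)]
Step 2: feedback.

Answer: feedback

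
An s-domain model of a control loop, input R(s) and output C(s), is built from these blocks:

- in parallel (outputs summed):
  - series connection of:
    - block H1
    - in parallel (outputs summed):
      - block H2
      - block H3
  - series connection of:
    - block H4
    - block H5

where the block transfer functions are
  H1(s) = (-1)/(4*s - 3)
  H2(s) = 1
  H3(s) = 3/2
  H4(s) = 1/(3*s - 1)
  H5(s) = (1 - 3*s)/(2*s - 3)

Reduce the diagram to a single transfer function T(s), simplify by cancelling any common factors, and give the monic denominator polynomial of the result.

Reducing step by step:

Step 1. sum the parallel branches H2, H3 = 5/2
Step 2. multiply H1, (H2+H3) (series) = (-5)/(8*s - 6)
Step 3. series reduction of H4, H5 = (-1)/(2*s - 3)
Step 4. reduce the parallel group (H1*(H2+H3)), (H4*H5) = (21 - 18*s)/(16*s^2 - 36*s + 18)
The result of step 4 is T(s) in lowest terms. Its denominator has leading coefficient 16; dividing the denominator through by 16 makes it monic.

Answer: s^2 - 9*s/4 + 9/8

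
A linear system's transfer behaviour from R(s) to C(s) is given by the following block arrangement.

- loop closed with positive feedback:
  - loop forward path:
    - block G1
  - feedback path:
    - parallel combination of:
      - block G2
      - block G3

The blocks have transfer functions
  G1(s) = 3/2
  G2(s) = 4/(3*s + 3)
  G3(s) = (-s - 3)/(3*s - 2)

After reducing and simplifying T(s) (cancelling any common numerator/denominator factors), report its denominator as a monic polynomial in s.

Step 1 - reduce the parallel group G2, G3; result (-3*s^2 - 17)/(9*s^2 + 3*s - 6)
Step 2 - feedback reduction of G1, (G2+G3); result (9*s^2 + 3*s - 6)/(9*s^2 + 2*s + 13)
T(s) is the step-2 result (common factors already cancelled). Leading coefficient of the denominator: 9. Divide through by 9 for the monic polynomial.

Therefore the answer is s^2 + 2*s/9 + 13/9.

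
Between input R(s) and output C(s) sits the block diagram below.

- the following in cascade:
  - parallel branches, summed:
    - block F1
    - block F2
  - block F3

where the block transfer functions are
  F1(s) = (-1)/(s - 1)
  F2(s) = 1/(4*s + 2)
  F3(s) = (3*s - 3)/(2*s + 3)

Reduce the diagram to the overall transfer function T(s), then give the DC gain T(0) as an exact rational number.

The answer is -3/2.

Reasoning:
[1] add F1, F2 (parallel) -> (-3*s - 3)/(4*s^2 - 2*s - 2)
[2] combine (F1+F2), F3 in series -> (-9*s - 9)/(8*s^2 + 16*s + 6)
Evaluating the step-2 result (the overall T(s)) at s = 0 gives T(0) = -9/6 = -3/2.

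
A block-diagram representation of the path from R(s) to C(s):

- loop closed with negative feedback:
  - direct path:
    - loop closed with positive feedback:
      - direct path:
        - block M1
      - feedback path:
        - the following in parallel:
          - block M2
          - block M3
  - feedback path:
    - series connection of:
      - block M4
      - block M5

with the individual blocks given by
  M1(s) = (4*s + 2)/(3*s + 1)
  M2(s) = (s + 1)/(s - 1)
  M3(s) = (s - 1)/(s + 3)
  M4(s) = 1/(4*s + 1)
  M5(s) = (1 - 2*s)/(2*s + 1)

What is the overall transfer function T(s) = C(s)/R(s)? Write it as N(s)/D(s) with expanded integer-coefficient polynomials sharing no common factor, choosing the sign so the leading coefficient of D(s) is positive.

The answer is (-16*s^4 - 44*s^3 + 22*s^2 + 32*s + 6)/(20*s^4 + 29*s^3 + 119*s^2 + 55*s + 17).

Reasoning:
Step 1. sum the parallel branches M2, M3 gives (2*s^2 + 2*s + 4)/(s^2 + 2*s - 3)
Step 2. apply the feedback formula to M1, (M2+M3) gives (-4*s^3 - 10*s^2 + 8*s + 6)/(5*s^3 + 5*s^2 + 27*s + 11)
Step 3. reduce the series chain M4, M5 gives (1 - 2*s)/(8*s^2 + 6*s + 1)
Step 4. feedback reduction of [M1/(1-M1*(M2+M3))], (M4*M5) - this is the overall T(s), already in the required normalized form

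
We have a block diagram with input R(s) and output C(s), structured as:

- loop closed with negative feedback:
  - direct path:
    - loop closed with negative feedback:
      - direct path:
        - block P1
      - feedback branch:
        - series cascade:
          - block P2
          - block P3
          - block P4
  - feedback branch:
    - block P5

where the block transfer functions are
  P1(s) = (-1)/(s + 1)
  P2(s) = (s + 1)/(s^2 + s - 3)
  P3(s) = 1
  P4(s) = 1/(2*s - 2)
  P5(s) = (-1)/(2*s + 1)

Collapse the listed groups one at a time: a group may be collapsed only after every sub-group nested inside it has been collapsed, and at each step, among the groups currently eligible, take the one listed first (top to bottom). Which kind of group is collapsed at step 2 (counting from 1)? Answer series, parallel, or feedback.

Answer: feedback

Working:
Step 1. multiply P2, P3, P4 (series)
Step 2. feedback reduction of P1, (P2*P3*P4)
Step 3. collapse the loop ([P1/(1+P1*(P2*P3*P4))] forward, P5 return)
Step 2 collapses a feedback group.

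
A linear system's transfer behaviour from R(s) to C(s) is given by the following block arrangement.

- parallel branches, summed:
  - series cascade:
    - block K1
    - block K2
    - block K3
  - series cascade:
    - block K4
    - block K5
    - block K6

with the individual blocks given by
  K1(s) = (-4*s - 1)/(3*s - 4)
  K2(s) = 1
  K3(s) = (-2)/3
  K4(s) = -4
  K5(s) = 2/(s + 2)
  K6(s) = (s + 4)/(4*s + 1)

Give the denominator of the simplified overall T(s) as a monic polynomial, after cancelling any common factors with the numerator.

The answer is s^3 + 11*s^2/12 - 5*s/2 - 2/3.

Reasoning:
1. combine K1, K2, K3 in series -> (8*s + 2)/(9*s - 12)
2. cascade K4, K5, K6 -> (-8*s - 32)/(4*s^2 + 9*s + 2)
3. reduce the parallel group (K1*K2*K3), (K4*K5*K6) -> (32*s^3 + 8*s^2 - 158*s + 388)/(36*s^3 + 33*s^2 - 90*s - 24)
That last expression is T(s), already simplified. Scaling its denominator by 1/36 (the reciprocal of the leading coefficient) yields the monic denominator.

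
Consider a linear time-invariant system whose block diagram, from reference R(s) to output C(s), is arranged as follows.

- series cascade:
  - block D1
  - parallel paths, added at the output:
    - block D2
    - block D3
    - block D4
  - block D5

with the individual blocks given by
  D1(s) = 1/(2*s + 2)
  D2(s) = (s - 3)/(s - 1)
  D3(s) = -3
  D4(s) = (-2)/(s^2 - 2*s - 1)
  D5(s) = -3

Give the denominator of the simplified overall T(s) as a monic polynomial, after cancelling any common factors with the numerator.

1. parallel reduction of D2, D3, D4; result (-2*s^3 + 4*s^2 + 2)/(s^3 - 3*s^2 + s + 1)
2. cascade D1, (D2+D3+D4), D5; result (3*s^3 - 6*s^2 - 3)/(s^4 - 2*s^3 - 2*s^2 + 2*s + 1)
The result of step 2 is T(s) in lowest terms. Its denominator already has leading coefficient 1, so it is monic as it stands.

Final answer: s^4 - 2*s^3 - 2*s^2 + 2*s + 1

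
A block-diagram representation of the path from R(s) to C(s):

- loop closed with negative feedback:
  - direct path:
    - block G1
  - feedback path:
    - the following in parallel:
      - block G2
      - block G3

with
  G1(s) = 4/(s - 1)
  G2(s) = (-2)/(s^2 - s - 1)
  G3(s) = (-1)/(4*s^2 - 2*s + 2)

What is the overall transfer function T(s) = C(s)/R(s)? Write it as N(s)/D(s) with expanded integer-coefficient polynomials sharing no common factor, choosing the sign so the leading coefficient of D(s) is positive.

Step 1 - sum the parallel branches G2, G3; result (-9*s^2 + 5*s - 3)/(4*s^4 - 6*s^3 - 2)
Step 2 - apply the feedback formula to G1, (G2+G3), giving the overall T(s)

Answer: (8*s^4 - 12*s^3 - 4)/(2*s^5 - 5*s^4 + 3*s^3 - 18*s^2 + 9*s - 5)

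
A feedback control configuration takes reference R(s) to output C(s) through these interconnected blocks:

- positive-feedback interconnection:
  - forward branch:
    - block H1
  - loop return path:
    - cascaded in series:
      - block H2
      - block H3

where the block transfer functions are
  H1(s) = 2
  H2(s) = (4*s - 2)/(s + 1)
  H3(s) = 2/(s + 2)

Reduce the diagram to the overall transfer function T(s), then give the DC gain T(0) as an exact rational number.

The answer is 2/5.

Reasoning:
Step 1: reduce the series chain H2, H3, giving (8*s - 4)/(s^2 + 3*s + 2)
Step 2: feedback reduction of H1, (H2*H3), giving (2*s^2 + 6*s + 4)/(s^2 - 13*s + 10)
Step 2 gives the overall T(s). Then T(0) = 4/10 = 2/5.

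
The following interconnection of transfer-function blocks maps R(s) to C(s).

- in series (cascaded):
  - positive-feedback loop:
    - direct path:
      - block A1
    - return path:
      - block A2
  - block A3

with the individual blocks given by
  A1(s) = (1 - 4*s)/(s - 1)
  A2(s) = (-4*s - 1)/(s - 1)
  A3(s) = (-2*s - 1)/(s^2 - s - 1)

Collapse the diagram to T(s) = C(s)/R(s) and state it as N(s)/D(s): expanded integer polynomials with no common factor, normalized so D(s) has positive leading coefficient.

First reduce the diagram to T(s).

[1] apply the feedback formula to A1, A2, giving (4*s^2 - 5*s + 1)/(15*s^2 + 2*s - 2)
[2] cascade [A1/(1-A1*A2)], A3; the result is T(s) itself (integer coefficients, no common factor, positive leading denominator coefficient)

Answer: (-8*s^3 + 6*s^2 + 3*s - 1)/(15*s^4 - 13*s^3 - 19*s^2 + 2)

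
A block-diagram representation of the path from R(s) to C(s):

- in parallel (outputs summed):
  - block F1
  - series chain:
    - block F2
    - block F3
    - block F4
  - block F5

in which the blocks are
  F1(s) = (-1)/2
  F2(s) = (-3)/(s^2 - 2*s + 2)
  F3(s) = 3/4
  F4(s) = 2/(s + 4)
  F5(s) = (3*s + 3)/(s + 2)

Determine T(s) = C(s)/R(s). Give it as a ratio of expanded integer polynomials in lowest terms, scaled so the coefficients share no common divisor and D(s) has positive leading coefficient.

Answer: (5*s^4 + 14*s^3 - 22*s^2 + 7*s + 14)/(2*s^4 + 8*s^3 - 4*s^2 - 8*s + 32)

Working:
(1) combine F2, F3, F4 in series = (-9)/(2*s^3 + 4*s^2 - 12*s + 16)
(2) reduce the parallel group F1, (F2*F3*F4), F5: this yields T(s), and no further normalization is needed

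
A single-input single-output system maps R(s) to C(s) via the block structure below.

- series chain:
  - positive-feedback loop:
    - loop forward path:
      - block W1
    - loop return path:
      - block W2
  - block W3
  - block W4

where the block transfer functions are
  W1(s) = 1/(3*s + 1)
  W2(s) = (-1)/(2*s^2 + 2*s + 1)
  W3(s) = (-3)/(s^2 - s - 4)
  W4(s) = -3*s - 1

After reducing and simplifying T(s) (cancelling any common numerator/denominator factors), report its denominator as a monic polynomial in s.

Reducing step by step:

Step 1. apply the feedback formula to W1, W2: (2*s^2 + 2*s + 1)/(6*s^3 + 8*s^2 + 5*s + 2)
Step 2. series reduction of [W1/(1-W1*W2)], W3, W4: (18*s^3 + 24*s^2 + 15*s + 3)/(6*s^5 + 2*s^4 - 27*s^3 - 35*s^2 - 22*s - 8)
The result of step 2 is T(s) in lowest terms. Its denominator has leading coefficient 6; dividing the denominator through by 6 makes it monic.

Answer: s^5 + s^4/3 - 9*s^3/2 - 35*s^2/6 - 11*s/3 - 4/3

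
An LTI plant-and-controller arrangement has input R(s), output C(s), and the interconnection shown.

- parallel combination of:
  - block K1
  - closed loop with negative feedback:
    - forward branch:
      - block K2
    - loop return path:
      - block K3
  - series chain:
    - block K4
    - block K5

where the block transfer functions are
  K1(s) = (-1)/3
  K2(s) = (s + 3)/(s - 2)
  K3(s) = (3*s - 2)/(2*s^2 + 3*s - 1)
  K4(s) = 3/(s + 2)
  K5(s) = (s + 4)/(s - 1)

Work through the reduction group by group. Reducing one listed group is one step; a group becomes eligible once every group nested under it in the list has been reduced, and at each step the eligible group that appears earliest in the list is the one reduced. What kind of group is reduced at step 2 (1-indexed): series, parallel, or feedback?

The answer is series.

Reasoning:
Step 1 - feedback reduction of K2, K3
Step 2 - series reduction of K4, K5
Step 3 - add K1, [K2/(1+K2*K3)], (K4*K5) (parallel)
The group at step 2 is a series group.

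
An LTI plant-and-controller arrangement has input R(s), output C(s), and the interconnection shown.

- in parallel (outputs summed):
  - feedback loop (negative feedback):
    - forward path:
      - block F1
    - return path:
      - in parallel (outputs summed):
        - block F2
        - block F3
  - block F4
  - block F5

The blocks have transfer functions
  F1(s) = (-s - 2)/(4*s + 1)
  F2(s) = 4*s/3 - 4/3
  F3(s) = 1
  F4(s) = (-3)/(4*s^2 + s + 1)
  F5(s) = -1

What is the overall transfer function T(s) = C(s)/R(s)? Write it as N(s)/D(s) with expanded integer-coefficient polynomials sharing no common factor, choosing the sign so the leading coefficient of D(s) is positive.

Step 1. sum the parallel branches F2, F3: 4*s/3 - 1/3
Step 2. close the feedback loop around F1, (F2+F3): (3*s + 6)/(4*s^2 - 5*s - 5)
Step 3. combine [F1/(1+F1*(F2+F3))], F4, F5 in parallel; the result is T(s) itself (integer coefficients, no common factor, positive leading denominator coefficient)

Therefore the answer is (-16*s^4 + 28*s^3 + 36*s^2 + 34*s + 26)/(16*s^4 - 16*s^3 - 21*s^2 - 10*s - 5).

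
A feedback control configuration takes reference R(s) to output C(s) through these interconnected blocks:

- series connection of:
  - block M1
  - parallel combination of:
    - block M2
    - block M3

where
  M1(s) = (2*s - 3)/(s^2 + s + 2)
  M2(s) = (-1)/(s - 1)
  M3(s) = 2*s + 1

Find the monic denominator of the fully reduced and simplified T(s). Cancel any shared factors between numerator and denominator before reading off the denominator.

Answer: s^3 + s - 2

Working:
1. add M2, M3 (parallel); result (2*s^2 - s - 2)/(s - 1)
2. reduce the series chain M1, (M2+M3); result (4*s^3 - 8*s^2 - s + 6)/(s^3 + s - 2)
No further cancellation is possible in the step-2 result, so that is T(s). Its denominator is already monic.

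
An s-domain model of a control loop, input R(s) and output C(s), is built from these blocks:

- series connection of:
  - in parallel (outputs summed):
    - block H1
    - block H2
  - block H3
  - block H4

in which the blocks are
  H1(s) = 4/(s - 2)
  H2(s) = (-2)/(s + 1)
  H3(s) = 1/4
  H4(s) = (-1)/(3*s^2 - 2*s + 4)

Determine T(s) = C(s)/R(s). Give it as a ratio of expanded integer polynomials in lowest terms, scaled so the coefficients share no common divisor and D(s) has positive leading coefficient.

Answer: (-s - 4)/(6*s^4 - 10*s^3 - 16)

Working:
Step 1 - reduce the parallel group H1, H2 = (2*s + 8)/(s^2 - s - 2)
Step 2 - multiply (H1+H2), H3, H4 (series) - this is the overall T(s), already in the required normalized form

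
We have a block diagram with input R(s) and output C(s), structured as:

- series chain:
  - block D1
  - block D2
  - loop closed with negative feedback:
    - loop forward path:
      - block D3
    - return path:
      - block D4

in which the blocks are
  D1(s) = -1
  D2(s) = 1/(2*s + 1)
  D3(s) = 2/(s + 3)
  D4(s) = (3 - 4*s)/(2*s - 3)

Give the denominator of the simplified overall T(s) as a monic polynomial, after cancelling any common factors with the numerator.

First reduce the diagram to T(s).

Step 1. close the feedback loop around D3, D4, giving (4*s - 6)/(2*s^2 - 5*s - 3)
Step 2. reduce the series chain D1, D2, [D3/(1+D3*D4)], giving (6 - 4*s)/(4*s^3 - 8*s^2 - 11*s - 3)
Step 2 gives the fully reduced T(s), with no common factor left to cancel. The denominator's leading coefficient is 4, so divide each of its coefficients by 4 to get the monic form.

Answer: s^3 - 2*s^2 - 11*s/4 - 3/4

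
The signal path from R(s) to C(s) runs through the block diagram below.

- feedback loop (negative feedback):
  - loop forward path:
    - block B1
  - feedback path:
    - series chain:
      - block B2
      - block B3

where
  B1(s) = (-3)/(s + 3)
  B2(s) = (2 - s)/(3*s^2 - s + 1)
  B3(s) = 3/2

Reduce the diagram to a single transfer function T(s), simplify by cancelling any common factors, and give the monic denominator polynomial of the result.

(1) reduce the series chain B2, B3 -> (6 - 3*s)/(6*s^2 - 2*s + 2)
(2) apply the feedback formula to B1, (B2*B3) -> (-18*s^2 + 6*s - 6)/(6*s^3 + 16*s^2 + 5*s - 12)
That last expression is T(s), already simplified. Scaling its denominator by 1/6 (the reciprocal of the leading coefficient) yields the monic denominator.

Final answer: s^3 + 8*s^2/3 + 5*s/6 - 2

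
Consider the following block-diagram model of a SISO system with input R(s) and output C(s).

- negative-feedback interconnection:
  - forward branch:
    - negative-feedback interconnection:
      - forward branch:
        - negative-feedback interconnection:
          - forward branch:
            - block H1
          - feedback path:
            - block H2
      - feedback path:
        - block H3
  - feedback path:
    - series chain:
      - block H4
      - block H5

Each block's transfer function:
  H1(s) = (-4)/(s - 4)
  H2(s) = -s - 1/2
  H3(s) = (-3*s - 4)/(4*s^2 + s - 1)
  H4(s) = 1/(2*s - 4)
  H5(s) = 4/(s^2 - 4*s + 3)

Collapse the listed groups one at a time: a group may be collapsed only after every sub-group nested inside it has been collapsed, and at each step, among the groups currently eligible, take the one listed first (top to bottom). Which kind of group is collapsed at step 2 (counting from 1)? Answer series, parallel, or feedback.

(1) collapse the loop (H1 forward, H2 return)
(2) feedback reduction of [H1/(1+H1*H2)], H3
(3) combine H4, H5 in series
(4) reduce the feedback loop with forward [[H1/(1+H1*H2)]/(1+[H1/(1+H1*H2)]*H3)] and return (H4*H5)
Step 2: feedback.

Therefore the answer is feedback.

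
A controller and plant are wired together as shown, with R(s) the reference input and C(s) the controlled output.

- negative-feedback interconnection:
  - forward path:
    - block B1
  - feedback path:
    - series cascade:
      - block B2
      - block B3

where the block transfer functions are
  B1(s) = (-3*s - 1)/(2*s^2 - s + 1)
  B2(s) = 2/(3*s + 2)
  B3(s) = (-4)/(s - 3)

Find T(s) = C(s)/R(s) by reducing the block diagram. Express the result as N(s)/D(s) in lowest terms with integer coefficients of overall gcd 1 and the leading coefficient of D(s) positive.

Reducing step by step:

1. combine B2, B3 in series: (-8)/(3*s^2 - 7*s - 6)
2. apply the feedback formula to B1, (B2*B3): this yields T(s), and no further normalization is needed

Answer: (-9*s^3 + 18*s^2 + 25*s + 6)/(6*s^4 - 17*s^3 - 2*s^2 + 23*s + 2)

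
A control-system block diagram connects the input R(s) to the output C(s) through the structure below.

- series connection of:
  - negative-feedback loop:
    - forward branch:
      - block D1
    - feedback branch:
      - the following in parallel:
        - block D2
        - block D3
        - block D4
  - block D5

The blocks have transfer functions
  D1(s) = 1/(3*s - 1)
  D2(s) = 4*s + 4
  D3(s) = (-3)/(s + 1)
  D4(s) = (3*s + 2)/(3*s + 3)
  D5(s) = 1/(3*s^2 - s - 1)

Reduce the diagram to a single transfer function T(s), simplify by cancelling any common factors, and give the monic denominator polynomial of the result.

Reducing step by step:

Step 1. add D2, D3, D4 (parallel); result (12*s^2 + 27*s + 5)/(3*s + 3)
Step 2. feedback reduction of D1, (D2+D3+D4); result (3*s + 3)/(21*s^2 + 33*s + 2)
Step 3. multiply [D1/(1+D1*(D2+D3+D4))], D5 (series); result (3*s + 3)/(63*s^4 + 78*s^3 - 48*s^2 - 35*s - 2)
No further cancellation is possible in the step-3 result, so that is T(s). Its denominator becomes monic after dividing by the leading coefficient 63.

Answer: s^4 + 26*s^3/21 - 16*s^2/21 - 5*s/9 - 2/63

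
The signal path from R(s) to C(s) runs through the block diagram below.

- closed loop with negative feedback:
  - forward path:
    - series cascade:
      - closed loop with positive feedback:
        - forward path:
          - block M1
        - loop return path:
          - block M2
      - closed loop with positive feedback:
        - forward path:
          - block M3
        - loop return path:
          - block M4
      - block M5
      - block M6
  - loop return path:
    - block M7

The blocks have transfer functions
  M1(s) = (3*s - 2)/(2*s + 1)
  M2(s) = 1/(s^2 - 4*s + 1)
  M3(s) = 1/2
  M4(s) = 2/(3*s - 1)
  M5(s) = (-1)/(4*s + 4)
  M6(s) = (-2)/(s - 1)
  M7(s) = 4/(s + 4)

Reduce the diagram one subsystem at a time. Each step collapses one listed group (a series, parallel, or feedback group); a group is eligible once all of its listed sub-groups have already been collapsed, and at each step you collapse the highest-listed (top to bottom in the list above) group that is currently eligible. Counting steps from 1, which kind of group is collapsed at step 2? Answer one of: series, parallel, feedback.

Step 1 - collapse the loop (M1 forward, M2 return)
Step 2 - collapse the loop (M3 forward, M4 return)
Step 3 - reduce the series chain [M1/(1-M1*M2)], [M3/(1-M3*M4)], M5, M6
Step 4 - feedback reduction of ([M1/(1-M1*M2)]*[M3/(1-M3*M4)]*M5*M6), M7
Step 2: feedback.

Answer: feedback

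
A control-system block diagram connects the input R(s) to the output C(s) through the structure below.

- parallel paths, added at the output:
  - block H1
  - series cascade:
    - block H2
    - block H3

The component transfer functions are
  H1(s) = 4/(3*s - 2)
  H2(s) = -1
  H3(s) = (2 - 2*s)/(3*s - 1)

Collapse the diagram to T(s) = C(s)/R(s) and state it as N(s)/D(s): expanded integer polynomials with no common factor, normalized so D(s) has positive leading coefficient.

(1) cascade H2, H3 = (2*s - 2)/(3*s - 1)
(2) sum the parallel branches H1, (H2*H3): this yields T(s), and no further normalization is needed

Final answer: (6*s^2 + 2*s)/(9*s^2 - 9*s + 2)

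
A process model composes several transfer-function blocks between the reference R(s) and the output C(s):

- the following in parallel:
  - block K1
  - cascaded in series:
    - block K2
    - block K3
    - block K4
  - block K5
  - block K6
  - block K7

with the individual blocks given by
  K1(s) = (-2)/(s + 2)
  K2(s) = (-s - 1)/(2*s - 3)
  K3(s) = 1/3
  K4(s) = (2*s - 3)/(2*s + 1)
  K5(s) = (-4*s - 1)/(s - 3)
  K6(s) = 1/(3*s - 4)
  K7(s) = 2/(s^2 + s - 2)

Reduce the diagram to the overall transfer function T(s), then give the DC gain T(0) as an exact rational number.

Step 1 - cascade K2, K3, K4 -> (-s - 1)/(6*s + 3)
Step 2 - sum the parallel branches K1, (K2*K3*K4), K5, K6, K7 -> (-75*s^5 - 53*s^4 + 467*s^3 - 418*s^2 - 47*s + 162)/(18*s^5 - 51*s^4 - 72*s^3 + 207*s^2 - 30*s - 72)
The step-2 result is T(s). Setting s = 0: T(0) = 162/(-72) = -9/4.

Final answer: -9/4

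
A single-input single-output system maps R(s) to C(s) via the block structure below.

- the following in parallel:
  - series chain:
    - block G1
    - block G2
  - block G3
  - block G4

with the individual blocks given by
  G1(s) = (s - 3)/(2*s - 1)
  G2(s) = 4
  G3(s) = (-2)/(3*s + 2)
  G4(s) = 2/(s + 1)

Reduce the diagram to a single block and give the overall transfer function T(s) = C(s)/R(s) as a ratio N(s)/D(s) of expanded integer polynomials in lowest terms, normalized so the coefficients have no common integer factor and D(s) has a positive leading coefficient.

Reducing step by step:

1. combine G1, G2 in series; result (4*s - 12)/(2*s - 1)
2. sum the parallel branches (G1*G2), G3, G4, which is the overall transfer function T(s) = C(s)/R(s) in lowest terms

Answer: (12*s^3 - 8*s^2 - 52*s - 26)/(6*s^3 + 7*s^2 - s - 2)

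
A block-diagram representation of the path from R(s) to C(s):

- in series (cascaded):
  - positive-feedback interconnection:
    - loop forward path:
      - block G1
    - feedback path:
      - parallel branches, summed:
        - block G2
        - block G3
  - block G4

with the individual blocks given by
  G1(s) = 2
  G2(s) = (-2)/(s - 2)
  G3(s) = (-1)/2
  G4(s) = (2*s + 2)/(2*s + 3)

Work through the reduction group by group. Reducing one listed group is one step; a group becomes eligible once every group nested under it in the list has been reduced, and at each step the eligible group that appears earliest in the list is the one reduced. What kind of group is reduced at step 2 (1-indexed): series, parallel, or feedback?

(1) combine G2, G3 in parallel
(2) collapse the loop (G1 forward, (G2+G3) return)
(3) cascade [G1/(1-G1*(G2+G3))], G4
Step 2: feedback.

Answer: feedback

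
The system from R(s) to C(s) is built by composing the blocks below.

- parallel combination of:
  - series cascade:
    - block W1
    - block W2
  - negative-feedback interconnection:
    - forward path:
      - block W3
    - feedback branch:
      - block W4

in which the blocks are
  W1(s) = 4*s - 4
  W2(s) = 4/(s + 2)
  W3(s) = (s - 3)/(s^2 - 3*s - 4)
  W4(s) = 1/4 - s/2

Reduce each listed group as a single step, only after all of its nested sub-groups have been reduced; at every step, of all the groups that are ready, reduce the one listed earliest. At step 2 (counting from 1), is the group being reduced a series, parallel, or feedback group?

(1) combine W1, W2 in series
(2) feedback reduction of W3, W4
(3) parallel reduction of (W1*W2), [W3/(1+W3*W4)]
Step 2 collapses a feedback group.

Hence the answer: feedback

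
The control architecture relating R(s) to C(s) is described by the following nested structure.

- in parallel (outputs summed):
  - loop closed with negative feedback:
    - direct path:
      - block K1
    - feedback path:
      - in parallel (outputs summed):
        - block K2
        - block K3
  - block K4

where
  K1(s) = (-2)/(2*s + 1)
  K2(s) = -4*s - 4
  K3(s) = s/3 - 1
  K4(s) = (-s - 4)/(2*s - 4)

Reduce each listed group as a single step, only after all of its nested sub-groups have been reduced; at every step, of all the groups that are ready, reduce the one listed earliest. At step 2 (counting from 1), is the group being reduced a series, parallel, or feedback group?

Reducing step by step:

[1] combine K2, K3 in parallel
[2] feedback reduction of K1, (K2+K3)
[3] combine [K1/(1+K1*(K2+K3))], K4 in parallel
At step 2 the group reduced is feedback.

Answer: feedback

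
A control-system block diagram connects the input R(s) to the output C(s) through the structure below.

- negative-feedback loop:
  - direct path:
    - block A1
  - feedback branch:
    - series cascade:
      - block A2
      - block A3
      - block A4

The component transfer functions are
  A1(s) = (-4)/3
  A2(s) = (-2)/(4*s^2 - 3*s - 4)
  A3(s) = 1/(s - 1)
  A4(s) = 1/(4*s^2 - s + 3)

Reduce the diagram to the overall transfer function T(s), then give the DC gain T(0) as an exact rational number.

1. combine A2, A3, A4 in series -> (-2)/(16*s^5 - 32*s^4 + 15*s^3 - 4*s^2 - 7*s + 12)
2. collapse the loop (A1 forward, (A2*A3*A4) return) -> (-64*s^5 + 128*s^4 - 60*s^3 + 16*s^2 + 28*s - 48)/(48*s^5 - 96*s^4 + 45*s^3 - 12*s^2 - 21*s + 44)
That last expression is T(s); at s = 0 only the constant terms survive, so T(0) = -48/44 = -12/11.

Answer: -12/11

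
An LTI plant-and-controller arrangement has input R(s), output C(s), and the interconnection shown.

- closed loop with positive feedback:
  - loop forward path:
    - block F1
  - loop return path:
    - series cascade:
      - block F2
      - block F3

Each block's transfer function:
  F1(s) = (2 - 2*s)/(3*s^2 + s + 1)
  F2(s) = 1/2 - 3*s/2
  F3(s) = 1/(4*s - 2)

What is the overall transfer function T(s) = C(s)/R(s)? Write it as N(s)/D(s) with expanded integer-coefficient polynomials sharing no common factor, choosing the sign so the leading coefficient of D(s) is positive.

First reduce the diagram to T(s).

1. multiply F2, F3 (series) = (1 - 3*s)/(8*s - 4)
2. feedback reduction of F1, (F2*F3); the result is T(s) itself (integer coefficients, no common factor, positive leading denominator coefficient)

Answer: (-8*s^2 + 12*s - 4)/(12*s^3 - 5*s^2 + 6*s - 3)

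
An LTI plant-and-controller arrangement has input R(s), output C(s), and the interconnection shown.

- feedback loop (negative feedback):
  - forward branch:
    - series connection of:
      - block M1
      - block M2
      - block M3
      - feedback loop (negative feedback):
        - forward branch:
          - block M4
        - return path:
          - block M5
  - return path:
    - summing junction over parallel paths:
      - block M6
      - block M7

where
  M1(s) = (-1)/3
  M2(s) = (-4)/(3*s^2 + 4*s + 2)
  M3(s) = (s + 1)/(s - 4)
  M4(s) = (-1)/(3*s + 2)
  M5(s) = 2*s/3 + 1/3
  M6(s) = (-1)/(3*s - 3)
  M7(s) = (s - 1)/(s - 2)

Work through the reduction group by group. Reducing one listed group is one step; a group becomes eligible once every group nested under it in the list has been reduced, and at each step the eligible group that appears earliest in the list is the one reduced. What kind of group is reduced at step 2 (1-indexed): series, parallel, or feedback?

The answer is series.

Reasoning:
[1] feedback reduction of M4, M5
[2] combine M1, M2, M3, [M4/(1+M4*M5)] in series
[3] combine M6, M7 in parallel
[4] close the feedback loop around (M1*M2*M3*[M4/(1+M4*M5)]), (M6+M7)
At step 2 the group reduced is series.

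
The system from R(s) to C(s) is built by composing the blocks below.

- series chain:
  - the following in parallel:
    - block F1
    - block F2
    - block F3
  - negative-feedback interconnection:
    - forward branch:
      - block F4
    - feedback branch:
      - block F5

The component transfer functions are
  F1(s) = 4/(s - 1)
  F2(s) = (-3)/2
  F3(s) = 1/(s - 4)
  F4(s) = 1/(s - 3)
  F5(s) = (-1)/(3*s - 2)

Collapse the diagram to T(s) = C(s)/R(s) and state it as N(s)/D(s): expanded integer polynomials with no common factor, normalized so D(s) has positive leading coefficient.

The answer is (-9*s^3 + 81*s^2 - 188*s + 92)/(6*s^4 - 52*s^3 + 144*s^2 - 138*s + 40).

Reasoning:
Step 1 - parallel reduction of F1, F2, F3: (-3*s^2 + 25*s - 46)/(2*s^2 - 10*s + 8)
Step 2 - collapse the loop (F4 forward, F5 return): (3*s - 2)/(3*s^2 - 11*s + 5)
Step 3 - reduce the series chain (F1+F2+F3), [F4/(1+F4*F5)] - this is the overall T(s), already in the required normalized form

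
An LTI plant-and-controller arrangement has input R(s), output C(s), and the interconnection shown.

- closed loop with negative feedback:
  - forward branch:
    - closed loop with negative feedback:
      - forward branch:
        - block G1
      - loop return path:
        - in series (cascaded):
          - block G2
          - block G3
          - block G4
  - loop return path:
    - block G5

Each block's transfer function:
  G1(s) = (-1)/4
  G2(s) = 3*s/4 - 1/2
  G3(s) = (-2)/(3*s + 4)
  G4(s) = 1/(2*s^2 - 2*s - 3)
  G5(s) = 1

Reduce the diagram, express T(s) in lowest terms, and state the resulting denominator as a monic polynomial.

Reducing step by step:

Step 1 - series reduction of G2, G3, G4: (2 - 3*s)/(12*s^3 + 4*s^2 - 34*s - 24)
Step 2 - feedback reduction of G1, (G2*G3*G4): (-12*s^3 - 4*s^2 + 34*s + 24)/(48*s^3 + 16*s^2 - 133*s - 98)
Step 3 - collapse the loop ([G1/(1+G1*(G2*G3*G4))] forward, G5 return): (-12*s^3 - 4*s^2 + 34*s + 24)/(36*s^3 + 12*s^2 - 99*s - 74)
Step 3 gives the fully reduced T(s), with no common factor left to cancel. The denominator's leading coefficient is 36, so divide each of its coefficients by 36 to get the monic form.

Answer: s^3 + s^2/3 - 11*s/4 - 37/18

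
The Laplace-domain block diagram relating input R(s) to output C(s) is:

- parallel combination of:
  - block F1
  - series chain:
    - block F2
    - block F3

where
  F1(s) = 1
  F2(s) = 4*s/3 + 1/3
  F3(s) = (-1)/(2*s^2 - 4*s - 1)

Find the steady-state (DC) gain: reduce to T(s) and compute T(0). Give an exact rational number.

1. multiply F2, F3 (series) gives (-4*s - 1)/(6*s^2 - 12*s - 3)
2. reduce the parallel group F1, (F2*F3) gives (6*s^2 - 16*s - 4)/(6*s^2 - 12*s - 3)
DC gain: substitute s = 0 into T(s) from step 2: T(0) = -4/(-3) = 4/3.

Therefore the answer is 4/3.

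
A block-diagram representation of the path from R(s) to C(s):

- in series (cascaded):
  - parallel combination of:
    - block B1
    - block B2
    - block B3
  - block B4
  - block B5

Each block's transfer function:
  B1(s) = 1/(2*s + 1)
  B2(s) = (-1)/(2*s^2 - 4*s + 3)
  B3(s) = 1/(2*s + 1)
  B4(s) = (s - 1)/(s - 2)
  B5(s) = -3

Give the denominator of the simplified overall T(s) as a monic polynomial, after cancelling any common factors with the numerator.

[1] sum the parallel branches B1, B2, B3; result (4*s^2 - 10*s + 5)/(4*s^3 - 6*s^2 + 2*s + 3)
[2] combine (B1+B2+B3), B4, B5 in series; result (-12*s^3 + 42*s^2 - 45*s + 15)/(4*s^4 - 14*s^3 + 14*s^2 - s - 6)
That last expression is T(s), already simplified. Scaling its denominator by 1/4 (the reciprocal of the leading coefficient) yields the monic denominator.

Hence the answer: s^4 - 7*s^3/2 + 7*s^2/2 - s/4 - 3/2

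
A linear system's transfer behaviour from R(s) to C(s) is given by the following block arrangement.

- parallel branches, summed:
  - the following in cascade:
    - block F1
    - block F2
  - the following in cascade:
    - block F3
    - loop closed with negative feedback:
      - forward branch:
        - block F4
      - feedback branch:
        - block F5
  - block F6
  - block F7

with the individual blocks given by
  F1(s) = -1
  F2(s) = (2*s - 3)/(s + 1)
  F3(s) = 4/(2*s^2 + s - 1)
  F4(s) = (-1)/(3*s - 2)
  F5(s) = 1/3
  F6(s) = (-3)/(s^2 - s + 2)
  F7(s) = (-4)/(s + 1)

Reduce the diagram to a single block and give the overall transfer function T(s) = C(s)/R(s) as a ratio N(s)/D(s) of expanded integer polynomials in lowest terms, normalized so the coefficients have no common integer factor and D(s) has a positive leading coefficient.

Reducing step by step:

(1) series reduction of F1, F2 gives (3 - 2*s)/(s + 1)
(2) close the feedback loop around F4, F5 gives (-3)/(9*s - 7)
(3) combine F3, [F4/(1+F4*F5)] in series gives (-12)/(18*s^3 - 5*s^2 - 16*s + 7)
(4) sum the parallel branches (F1*F2), (F3*[F4/(1+F4*F5)]), F6, F7; the result is T(s) itself (integer coefficients, no common factor, positive leading denominator coefficient)

Answer: (-36*s^5 + 64*s^4 - 145*s^3 + 43*s^2 + 85*s - 59)/(18*s^5 - 23*s^4 + 25*s^3 + 13*s^2 - 39*s + 14)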